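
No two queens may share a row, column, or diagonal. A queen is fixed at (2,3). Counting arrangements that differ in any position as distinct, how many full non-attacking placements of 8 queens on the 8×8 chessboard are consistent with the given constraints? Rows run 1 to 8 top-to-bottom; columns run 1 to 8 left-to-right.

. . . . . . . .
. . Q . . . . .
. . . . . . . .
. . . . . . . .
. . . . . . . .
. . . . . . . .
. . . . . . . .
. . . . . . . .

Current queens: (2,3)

14

Branch on row 1: col 1 → 0; col 5 → 3; col 6 → 8; col 7 → 2; col 8 → 1.
Sum: 0 + 3 + 8 + 2 + 1 = 14.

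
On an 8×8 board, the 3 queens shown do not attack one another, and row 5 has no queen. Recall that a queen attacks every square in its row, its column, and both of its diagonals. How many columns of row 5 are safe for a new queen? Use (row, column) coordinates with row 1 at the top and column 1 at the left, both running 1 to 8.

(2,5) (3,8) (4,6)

(2,5) attacks row 5 at column 5 and diagonals 2, 8.
(3,8) attacks row 5 at column 8 and diagonals 6.
(4,6) attacks row 5 at column 6 and diagonals 5, 7.
Attacked columns: {2, 5, 6, 7, 8}. Safe: {1, 3, 4}.

3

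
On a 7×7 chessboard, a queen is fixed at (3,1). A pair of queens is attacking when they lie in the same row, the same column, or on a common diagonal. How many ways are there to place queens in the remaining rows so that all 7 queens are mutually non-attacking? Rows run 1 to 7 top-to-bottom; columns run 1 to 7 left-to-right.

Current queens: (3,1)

6

Branch on row 1: col 2 → 2; col 4 → 1; col 5 → 1; col 6 → 1; col 7 → 1.
Sum: 2 + 1 + 1 + 1 + 1 = 6.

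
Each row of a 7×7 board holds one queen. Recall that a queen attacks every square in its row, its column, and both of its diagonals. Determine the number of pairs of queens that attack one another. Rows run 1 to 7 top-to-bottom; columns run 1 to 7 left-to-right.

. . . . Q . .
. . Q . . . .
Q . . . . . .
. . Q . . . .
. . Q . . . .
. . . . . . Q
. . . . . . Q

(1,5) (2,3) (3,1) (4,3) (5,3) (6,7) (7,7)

Same column: (2,3)–(4,3) (column 3); (2,3)–(5,3) (column 3); (4,3)–(5,3) (column 3); (6,7)–(7,7) (column 7).
Same diagonal: (2,3)–(6,7) (|2−6| = |3−7| = 4); (3,1)–(5,3) (|3−5| = |1−3| = 2).
Total attacking pairs: 6.

6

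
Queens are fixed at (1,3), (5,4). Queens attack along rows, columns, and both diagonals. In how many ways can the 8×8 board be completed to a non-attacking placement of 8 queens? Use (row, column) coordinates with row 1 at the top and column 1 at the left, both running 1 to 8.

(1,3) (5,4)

Branch on row 2: col 5 → 1; col 6 → 2; col 8 → 0.
Sum: 1 + 2 + 0 = 3.

3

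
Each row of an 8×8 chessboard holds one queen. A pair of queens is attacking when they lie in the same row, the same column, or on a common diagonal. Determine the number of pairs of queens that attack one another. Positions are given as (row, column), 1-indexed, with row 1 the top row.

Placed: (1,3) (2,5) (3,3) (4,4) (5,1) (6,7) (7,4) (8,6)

Same column: (1,3)–(3,3) (column 3); (4,4)–(7,4) (column 4).
Same diagonal: (3,3)–(4,4) (|3−4| = |3−4| = 1); (3,3)–(5,1) (|3−5| = |3−1| = 2).
Total attacking pairs: 4.

4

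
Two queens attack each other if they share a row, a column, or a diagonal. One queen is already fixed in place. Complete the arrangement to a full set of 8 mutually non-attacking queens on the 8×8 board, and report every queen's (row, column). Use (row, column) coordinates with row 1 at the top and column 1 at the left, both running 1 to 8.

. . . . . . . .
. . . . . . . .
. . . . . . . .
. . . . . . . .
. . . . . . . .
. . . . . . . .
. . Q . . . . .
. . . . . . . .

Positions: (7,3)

(1,8) (2,2) (3,4) (4,1) (5,7) (6,5) (7,3) (8,6)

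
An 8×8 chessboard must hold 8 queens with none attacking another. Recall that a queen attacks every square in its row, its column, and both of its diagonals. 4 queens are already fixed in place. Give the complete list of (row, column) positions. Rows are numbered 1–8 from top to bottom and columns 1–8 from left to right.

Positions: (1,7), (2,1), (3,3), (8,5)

(1,7) (2,1) (3,3) (4,8) (5,6) (6,4) (7,2) (8,5)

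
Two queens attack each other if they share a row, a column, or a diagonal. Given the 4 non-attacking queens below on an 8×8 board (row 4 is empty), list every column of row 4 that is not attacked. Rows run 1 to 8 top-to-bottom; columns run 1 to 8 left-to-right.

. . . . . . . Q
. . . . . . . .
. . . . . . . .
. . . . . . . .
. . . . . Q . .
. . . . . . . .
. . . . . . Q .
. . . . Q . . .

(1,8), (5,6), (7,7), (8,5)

(1,8) attacks row 4 at column 8 and diagonals 5.
(5,6) attacks row 4 at column 6 and diagonals 5, 7.
(7,7) attacks row 4 at column 7 and diagonals 4.
(8,5) attacks row 4 at column 5 and diagonals 1.
Attacked columns: {1, 4, 5, 6, 7, 8}. Safe: {2, 3}.

columns 2, 3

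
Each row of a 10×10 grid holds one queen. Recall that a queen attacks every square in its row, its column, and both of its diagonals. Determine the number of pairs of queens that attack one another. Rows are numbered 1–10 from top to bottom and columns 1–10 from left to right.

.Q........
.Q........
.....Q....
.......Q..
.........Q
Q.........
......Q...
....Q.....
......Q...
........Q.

3

Same column: (1,2)–(2,2) (column 2); (7,7)–(9,7) (column 7).
Same diagonal: (2,2)–(7,7) (|2−7| = |2−7| = 5).
Total attacking pairs: 3.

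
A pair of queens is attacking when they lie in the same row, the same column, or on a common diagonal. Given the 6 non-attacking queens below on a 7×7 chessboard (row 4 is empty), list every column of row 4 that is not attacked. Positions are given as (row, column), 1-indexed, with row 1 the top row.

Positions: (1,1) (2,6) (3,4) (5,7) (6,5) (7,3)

(1,1) attacks row 4 at column 1 and diagonals 4.
(2,6) attacks row 4 at column 6 and diagonals 4.
(3,4) attacks row 4 at column 4 and diagonals 3, 5.
(5,7) attacks row 4 at column 7 and diagonals 6.
(6,5) attacks row 4 at column 5 and diagonals 3, 7.
(7,3) attacks row 4 at column 3 and diagonals 6.
Attacked columns: {1, 3, 4, 5, 6, 7}. Safe: {2}.

columns 2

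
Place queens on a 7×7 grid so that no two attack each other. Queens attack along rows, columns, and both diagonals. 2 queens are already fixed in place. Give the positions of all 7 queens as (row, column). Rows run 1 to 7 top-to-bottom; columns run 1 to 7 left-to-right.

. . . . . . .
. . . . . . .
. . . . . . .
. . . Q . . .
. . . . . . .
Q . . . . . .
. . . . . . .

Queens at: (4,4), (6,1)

Row 1: attacked by (4,4)→{1,4,7}; (6,1)→{1,6}. Safe: 2, 3, 5. Place at column 5.
Row 2: attacked by (1,5)→{4,5,6}; (4,4)→{2,4,6}; (6,1)→{1,5}. Safe: 3, 7. Place at column 7.
Row 3: attacked by (1,5)→{3,5,7}; (2,7)→{6,7}; (4,4)→{3,4,5}; (6,1)→{1,4}. Safe: 2. Place at column 2.
Row 5: attacked by (1,5)→{1,5}; (2,7)→{4,7}; (3,2)→{2,4}; (4,4)→{3,4,5}; (6,1)→{1,2}. Safe: 6. Place at column 6.
Row 7: attacked by (1,5)→{5}; (2,7)→{2,7}; (3,2)→{2,6}; (4,4)→{1,4,7}; (5,6)→{4,6}; (6,1)→{1,2}. Safe: 3. Place at column 3.
Columns [5, 7, 2, 4, 6, 1, 3], r−c [-4, -5, 1, 0, -1, 5, 4], r+c [6, 9, 5, 8, 11, 7, 10] are all distinct, so no two queens attack.

(1,5) (2,7) (3,2) (4,4) (5,6) (6,1) (7,3)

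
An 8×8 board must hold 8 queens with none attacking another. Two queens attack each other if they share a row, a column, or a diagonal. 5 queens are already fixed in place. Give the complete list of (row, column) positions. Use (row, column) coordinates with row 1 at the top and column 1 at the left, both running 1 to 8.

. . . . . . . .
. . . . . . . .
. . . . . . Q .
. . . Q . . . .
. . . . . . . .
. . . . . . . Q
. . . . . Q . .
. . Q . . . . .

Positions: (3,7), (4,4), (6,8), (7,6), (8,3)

Row 1: attacked by (3,7)→{5,7}; (4,4)→{1,4,7}; (6,8)→{3,8}; (7,6)→{6}; (8,3)→{3}. Safe: 2. Place at column 2.
Row 2: attacked by (1,2)→{1,2,3}; (3,7)→{6,7,8}; (4,4)→{2,4,6}; (6,8)→{4,8}; (7,6)→{1,6}; (8,3)→{3}. Safe: 5. Place at column 5.
Row 5: attacked by (1,2)→{2,6}; (2,5)→{2,5,8}; (3,7)→{5,7}; (4,4)→{3,4,5}; (6,8)→{7,8}; (7,6)→{4,6,8}; (8,3)→{3,6}. Safe: 1. Place at column 1.
Columns [2, 5, 7, 4, 1, 8, 6, 3], r−c [-1, -3, -4, 0, 4, -2, 1, 5], r+c [3, 7, 10, 8, 6, 14, 13, 11] are all distinct, so no two queens attack.

(1,2) (2,5) (3,7) (4,4) (5,1) (6,8) (7,6) (8,3)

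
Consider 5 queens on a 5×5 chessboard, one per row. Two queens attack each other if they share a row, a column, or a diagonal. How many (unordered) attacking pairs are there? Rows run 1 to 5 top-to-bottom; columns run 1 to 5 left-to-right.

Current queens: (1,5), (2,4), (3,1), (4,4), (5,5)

Same column: (1,5)–(5,5) (column 5); (2,4)–(4,4) (column 4).
Same diagonal: (1,5)–(2,4) (|1−2| = |5−4| = 1); (4,4)–(5,5) (|4−5| = |4−5| = 1).
Total attacking pairs: 4.

4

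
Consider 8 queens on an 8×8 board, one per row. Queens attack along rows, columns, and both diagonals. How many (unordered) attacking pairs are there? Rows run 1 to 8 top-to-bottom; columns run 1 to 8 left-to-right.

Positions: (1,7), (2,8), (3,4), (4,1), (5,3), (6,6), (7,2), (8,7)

3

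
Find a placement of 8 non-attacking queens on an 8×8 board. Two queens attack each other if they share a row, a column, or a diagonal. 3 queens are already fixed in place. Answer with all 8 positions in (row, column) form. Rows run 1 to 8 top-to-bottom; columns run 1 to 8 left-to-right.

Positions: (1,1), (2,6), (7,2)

(1,1) (2,6) (3,8) (4,3) (5,7) (6,4) (7,2) (8,5)

Row 3: attacked by (1,1)→{1,3}; (2,6)→{5,6,7}; (7,2)→{2,6}. Safe: 4, 8. Place at column 8.
Row 4: attacked by (1,1)→{1,4}; (2,6)→{4,6,8}; (3,8)→{7,8}; (7,2)→{2,5}. Safe: 3. Place at column 3.
Row 5: attacked by (1,1)→{1,5}; (2,6)→{3,6}; (3,8)→{6,8}; (4,3)→{2,3,4}; (7,2)→{2,4}. Safe: 7. Place at column 7.
Row 6: attacked by (1,1)→{1,6}; (2,6)→{2,6}; (3,8)→{5,8}; (4,3)→{1,3,5}; (5,7)→{6,7,8}; (7,2)→{1,2,3}. Safe: 4. Place at column 4.
Row 8: attacked by (1,1)→{1,8}; (2,6)→{6}; (3,8)→{3,8}; (4,3)→{3,7}; (5,7)→{4,7}; (6,4)→{2,4,6}; (7,2)→{1,2,3}. Safe: 5. Place at column 5.
Columns [1, 6, 8, 3, 7, 4, 2, 5], r−c [0, -4, -5, 1, -2, 2, 5, 3], r+c [2, 8, 11, 7, 12, 10, 9, 13] are all distinct, so no two queens attack.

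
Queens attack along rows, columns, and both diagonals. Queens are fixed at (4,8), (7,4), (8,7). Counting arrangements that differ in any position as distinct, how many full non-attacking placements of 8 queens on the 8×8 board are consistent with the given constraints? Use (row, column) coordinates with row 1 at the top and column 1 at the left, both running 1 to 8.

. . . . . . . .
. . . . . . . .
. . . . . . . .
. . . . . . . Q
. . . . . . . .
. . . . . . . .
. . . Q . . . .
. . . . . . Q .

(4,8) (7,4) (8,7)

1

Branch on row 1: col 1 → 0; col 2 → 0; col 3 → 0; col 6 → 1.
Sum: 0 + 0 + 0 + 1 = 1.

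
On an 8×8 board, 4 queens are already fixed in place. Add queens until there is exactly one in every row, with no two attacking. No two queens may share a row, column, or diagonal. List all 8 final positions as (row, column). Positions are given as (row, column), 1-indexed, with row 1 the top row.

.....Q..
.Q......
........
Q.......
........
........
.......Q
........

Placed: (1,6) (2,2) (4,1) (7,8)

(1,6) (2,2) (3,7) (4,1) (5,3) (6,5) (7,8) (8,4)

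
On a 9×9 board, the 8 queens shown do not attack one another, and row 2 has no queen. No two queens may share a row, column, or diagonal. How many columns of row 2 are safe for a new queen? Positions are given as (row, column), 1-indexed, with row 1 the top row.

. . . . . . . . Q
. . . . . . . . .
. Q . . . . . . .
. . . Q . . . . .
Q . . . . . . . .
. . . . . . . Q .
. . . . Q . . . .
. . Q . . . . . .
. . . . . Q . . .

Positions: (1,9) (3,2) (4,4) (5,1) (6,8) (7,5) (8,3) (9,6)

(1,9) attacks row 2 at column 9 and diagonals 8.
(3,2) attacks row 2 at column 2 and diagonals 1, 3.
(4,4) attacks row 2 at column 4 and diagonals 2, 6.
(5,1) attacks row 2 at column 1 and diagonals 4.
(6,8) attacks row 2 at column 8 and diagonals 4.
(7,5) attacks row 2 at column 5.
(8,3) attacks row 2 at column 3 and diagonals 9.
(9,6) attacks row 2 at column 6.
Attacked columns: {1, 2, 3, 4, 5, 6, 8, 9}. Safe: {7}.

1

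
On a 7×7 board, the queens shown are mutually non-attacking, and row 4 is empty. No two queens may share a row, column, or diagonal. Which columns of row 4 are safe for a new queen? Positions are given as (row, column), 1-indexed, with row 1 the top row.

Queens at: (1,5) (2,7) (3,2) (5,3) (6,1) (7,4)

columns 6

(1,5) attacks row 4 at column 5 and diagonals 2.
(2,7) attacks row 4 at column 7 and diagonals 5.
(3,2) attacks row 4 at column 2 and diagonals 1, 3.
(5,3) attacks row 4 at column 3 and diagonals 2, 4.
(6,1) attacks row 4 at column 1 and diagonals 3.
(7,4) attacks row 4 at column 4 and diagonals 1, 7.
Attacked columns: {1, 2, 3, 4, 5, 7}. Safe: {6}.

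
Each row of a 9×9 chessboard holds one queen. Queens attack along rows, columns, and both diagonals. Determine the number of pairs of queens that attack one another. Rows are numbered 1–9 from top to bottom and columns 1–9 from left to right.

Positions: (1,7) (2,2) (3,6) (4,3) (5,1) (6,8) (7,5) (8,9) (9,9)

Same column: (8,9)–(9,9) (column 9).
Same diagonal: (2,2)–(9,9) (|2−9| = |2−9| = 7).
Total attacking pairs: 2.

2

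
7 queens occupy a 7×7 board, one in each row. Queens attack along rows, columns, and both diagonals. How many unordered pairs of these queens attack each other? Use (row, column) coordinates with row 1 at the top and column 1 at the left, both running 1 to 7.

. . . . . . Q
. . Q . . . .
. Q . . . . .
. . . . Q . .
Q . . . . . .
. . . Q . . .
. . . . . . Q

3

Same column: (1,7)–(7,7) (column 7).
Same diagonal: (2,3)–(3,2) (|2−3| = |3−2| = 1); (2,3)–(4,5) (|2−4| = |3−5| = 2).
Total attacking pairs: 3.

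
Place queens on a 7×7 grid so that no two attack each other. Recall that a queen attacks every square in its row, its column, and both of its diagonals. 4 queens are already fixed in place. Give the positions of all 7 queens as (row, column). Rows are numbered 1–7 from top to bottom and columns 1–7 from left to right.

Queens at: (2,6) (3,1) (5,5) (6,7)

(1,4) (2,6) (3,1) (4,3) (5,5) (6,7) (7,2)

Row 1: attacked by (2,6)→{5,6,7}; (3,1)→{1,3}; (5,5)→{1,5}; (6,7)→{2,7}. Safe: 4. Place at column 4.
Row 4: attacked by (1,4)→{1,4,7}; (2,6)→{4,6}; (3,1)→{1,2}; (5,5)→{4,5,6}; (6,7)→{5,7}. Safe: 3. Place at column 3.
Row 7: attacked by (1,4)→{4}; (2,6)→{1,6}; (3,1)→{1,5}; (4,3)→{3,6}; (5,5)→{3,5,7}; (6,7)→{6,7}. Safe: 2. Place at column 2.
Columns [4, 6, 1, 3, 5, 7, 2], r−c [-3, -4, 2, 1, 0, -1, 5], r+c [5, 8, 4, 7, 10, 13, 9] are all distinct, so no two queens attack.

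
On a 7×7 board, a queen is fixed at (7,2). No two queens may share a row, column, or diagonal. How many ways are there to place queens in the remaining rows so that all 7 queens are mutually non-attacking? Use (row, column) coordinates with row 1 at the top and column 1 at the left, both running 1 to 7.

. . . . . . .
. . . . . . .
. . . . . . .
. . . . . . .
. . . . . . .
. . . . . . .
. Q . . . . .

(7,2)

Branch on row 1: col 1 → 0; col 3 → 0; col 4 → 1; col 5 → 1; col 6 → 4; col 7 → 1.
Sum: 0 + 0 + 1 + 1 + 4 + 1 = 7.

7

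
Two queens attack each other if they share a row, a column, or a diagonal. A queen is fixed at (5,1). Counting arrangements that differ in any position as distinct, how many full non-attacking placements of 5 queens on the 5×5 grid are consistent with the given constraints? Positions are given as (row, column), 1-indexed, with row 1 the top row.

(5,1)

2

Branch on row 1: col 2 → 0; col 3 → 1; col 4 → 1.
Sum: 0 + 1 + 1 = 2.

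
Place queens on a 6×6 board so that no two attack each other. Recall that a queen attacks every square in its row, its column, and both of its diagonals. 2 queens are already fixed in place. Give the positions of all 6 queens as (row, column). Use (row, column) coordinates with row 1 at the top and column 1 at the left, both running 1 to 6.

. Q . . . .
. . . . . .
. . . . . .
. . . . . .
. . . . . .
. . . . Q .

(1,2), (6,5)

Row 2: attacked by (1,2)→{1,2,3}; (6,5)→{1,5}. Safe: 4, 6. Place at column 4.
Row 3: attacked by (1,2)→{2,4}; (2,4)→{3,4,5}; (6,5)→{2,5}. Safe: 1, 6. Place at column 6.
Row 4: attacked by (1,2)→{2,5}; (2,4)→{2,4,6}; (3,6)→{5,6}; (6,5)→{3,5}. Safe: 1. Place at column 1.
Row 5: attacked by (1,2)→{2,6}; (2,4)→{1,4}; (3,6)→{4,6}; (4,1)→{1,2}; (6,5)→{4,5,6}. Safe: 3. Place at column 3.
Columns [2, 4, 6, 1, 3, 5], r−c [-1, -2, -3, 3, 2, 1], r+c [3, 6, 9, 5, 8, 11] are all distinct, so no two queens attack.

(1,2) (2,4) (3,6) (4,1) (5,3) (6,5)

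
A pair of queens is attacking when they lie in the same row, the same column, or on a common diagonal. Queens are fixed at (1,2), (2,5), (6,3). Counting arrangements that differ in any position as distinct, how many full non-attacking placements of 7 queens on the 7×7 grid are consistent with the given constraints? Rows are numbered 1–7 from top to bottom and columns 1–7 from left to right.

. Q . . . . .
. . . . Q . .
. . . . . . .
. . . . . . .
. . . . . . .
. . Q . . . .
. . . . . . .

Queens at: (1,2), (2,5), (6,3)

2

Branch on row 3: col 1 → 1; col 7 → 1.
Sum: 1 + 1 = 2.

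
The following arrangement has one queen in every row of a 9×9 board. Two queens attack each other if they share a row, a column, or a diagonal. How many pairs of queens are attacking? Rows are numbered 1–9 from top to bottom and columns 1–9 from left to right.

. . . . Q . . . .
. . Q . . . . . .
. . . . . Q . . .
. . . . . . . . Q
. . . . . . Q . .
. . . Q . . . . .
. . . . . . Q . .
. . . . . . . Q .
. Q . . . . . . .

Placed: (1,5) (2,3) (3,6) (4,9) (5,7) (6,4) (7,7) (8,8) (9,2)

2

Same column: (5,7)–(7,7) (column 7).
Same diagonal: (7,7)–(8,8) (|7−8| = |7−8| = 1).
Total attacking pairs: 2.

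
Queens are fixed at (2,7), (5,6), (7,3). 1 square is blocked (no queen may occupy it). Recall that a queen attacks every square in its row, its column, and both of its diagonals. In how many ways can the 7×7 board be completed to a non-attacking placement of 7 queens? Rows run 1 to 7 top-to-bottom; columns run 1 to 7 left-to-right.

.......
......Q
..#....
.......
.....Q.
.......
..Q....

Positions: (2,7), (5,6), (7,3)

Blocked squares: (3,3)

2

Branch on row 1: col 1 → 0; col 4 → 1; col 5 → 1.
Sum: 0 + 1 + 1 = 2.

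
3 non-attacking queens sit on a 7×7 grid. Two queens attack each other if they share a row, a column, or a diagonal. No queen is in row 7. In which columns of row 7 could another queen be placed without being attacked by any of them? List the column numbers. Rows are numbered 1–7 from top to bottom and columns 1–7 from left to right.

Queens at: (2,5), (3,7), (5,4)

columns 1

(2,5) attacks row 7 at column 5.
(3,7) attacks row 7 at column 7 and diagonals 3.
(5,4) attacks row 7 at column 4 and diagonals 2, 6.
Attacked columns: {2, 3, 4, 5, 6, 7}. Safe: {1}.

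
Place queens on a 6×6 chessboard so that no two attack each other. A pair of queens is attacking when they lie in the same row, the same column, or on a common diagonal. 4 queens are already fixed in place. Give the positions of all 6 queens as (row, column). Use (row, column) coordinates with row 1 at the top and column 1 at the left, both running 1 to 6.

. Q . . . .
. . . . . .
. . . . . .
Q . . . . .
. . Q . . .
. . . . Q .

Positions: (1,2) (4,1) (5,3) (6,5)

(1,2) (2,4) (3,6) (4,1) (5,3) (6,5)

Row 2: attacked by (1,2)→{1,2,3}; (4,1)→{1,3}; (5,3)→{3,6}; (6,5)→{1,5}. Safe: 4. Place at column 4.
Row 3: attacked by (1,2)→{2,4}; (2,4)→{3,4,5}; (4,1)→{1,2}; (5,3)→{1,3,5}; (6,5)→{2,5}. Safe: 6. Place at column 6.
Columns [2, 4, 6, 1, 3, 5], r−c [-1, -2, -3, 3, 2, 1], r+c [3, 6, 9, 5, 8, 11] are all distinct, so no two queens attack.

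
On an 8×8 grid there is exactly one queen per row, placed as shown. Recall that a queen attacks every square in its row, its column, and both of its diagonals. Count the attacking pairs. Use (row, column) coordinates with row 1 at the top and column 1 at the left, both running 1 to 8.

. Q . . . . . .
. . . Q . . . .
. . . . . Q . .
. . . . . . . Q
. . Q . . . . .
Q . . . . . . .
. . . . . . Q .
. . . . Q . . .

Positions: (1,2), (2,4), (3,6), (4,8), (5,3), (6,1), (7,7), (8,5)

0

All columns are distinct and no two queens satisfy |Δrow| = |Δcol|, so no pair attacks.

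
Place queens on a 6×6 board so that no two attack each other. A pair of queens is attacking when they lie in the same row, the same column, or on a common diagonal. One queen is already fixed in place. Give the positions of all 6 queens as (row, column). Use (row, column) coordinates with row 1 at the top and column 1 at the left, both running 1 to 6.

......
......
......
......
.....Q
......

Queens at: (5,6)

Row 1: attacked by (5,6)→{2,6}. Safe: 1, 3, 4, 5. Place at column 4.
Row 2: attacked by (1,4)→{3,4,5}; (5,6)→{3,6}. Safe: 1, 2. Place at column 1.
Row 3: attacked by (1,4)→{2,4,6}; (2,1)→{1,2}; (5,6)→{4,6}. Safe: 3, 5. Place at column 5.
Row 4: attacked by (1,4)→{1,4}; (2,1)→{1,3}; (3,5)→{4,5,6}; (5,6)→{5,6}. Safe: 2. Place at column 2.
Row 6: attacked by (1,4)→{4}; (2,1)→{1,5}; (3,5)→{2,5}; (4,2)→{2,4}; (5,6)→{5,6}. Safe: 3. Place at column 3.
Columns [4, 1, 5, 2, 6, 3], r−c [-3, 1, -2, 2, -1, 3], r+c [5, 3, 8, 6, 11, 9] are all distinct, so no two queens attack.

(1,4) (2,1) (3,5) (4,2) (5,6) (6,3)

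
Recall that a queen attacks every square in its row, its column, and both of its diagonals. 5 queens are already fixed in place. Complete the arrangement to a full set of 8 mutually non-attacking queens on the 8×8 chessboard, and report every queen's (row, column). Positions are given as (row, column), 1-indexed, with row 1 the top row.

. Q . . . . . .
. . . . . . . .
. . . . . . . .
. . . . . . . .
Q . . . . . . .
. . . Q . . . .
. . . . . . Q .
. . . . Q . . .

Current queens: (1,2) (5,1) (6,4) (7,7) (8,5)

Row 2: attacked by (1,2)→{1,2,3}; (5,1)→{1,4}; (6,4)→{4,8}; (7,7)→{2,7}; (8,5)→{5}. Safe: 6. Place at column 6.
Row 3: attacked by (1,2)→{2,4}; (2,6)→{5,6,7}; (5,1)→{1,3}; (6,4)→{1,4,7}; (7,7)→{3,7}; (8,5)→{5}. Safe: 8. Place at column 8.
Row 4: attacked by (1,2)→{2,5}; (2,6)→{4,6,8}; (3,8)→{7,8}; (5,1)→{1,2}; (6,4)→{2,4,6}; (7,7)→{4,7}; (8,5)→{1,5}. Safe: 3. Place at column 3.
Columns [2, 6, 8, 3, 1, 4, 7, 5], r−c [-1, -4, -5, 1, 4, 2, 0, 3], r+c [3, 8, 11, 7, 6, 10, 14, 13] are all distinct, so no two queens attack.

(1,2) (2,6) (3,8) (4,3) (5,1) (6,4) (7,7) (8,5)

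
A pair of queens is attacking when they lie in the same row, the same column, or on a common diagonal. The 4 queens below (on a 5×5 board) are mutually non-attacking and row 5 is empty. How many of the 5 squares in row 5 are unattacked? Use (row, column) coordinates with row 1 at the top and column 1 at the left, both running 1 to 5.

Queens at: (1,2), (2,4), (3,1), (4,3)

(1,2) attacks row 5 at column 2.
(2,4) attacks row 5 at column 4 and diagonals 1.
(3,1) attacks row 5 at column 1 and diagonals 3.
(4,3) attacks row 5 at column 3 and diagonals 2, 4.
Attacked columns: {1, 2, 3, 4}. Safe: {5}.

1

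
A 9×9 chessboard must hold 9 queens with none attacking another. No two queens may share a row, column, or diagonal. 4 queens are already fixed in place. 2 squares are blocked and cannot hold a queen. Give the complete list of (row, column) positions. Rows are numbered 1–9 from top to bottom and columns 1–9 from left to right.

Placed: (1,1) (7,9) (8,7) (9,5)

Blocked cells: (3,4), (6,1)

Row 2: attacked by (1,1)→{1,2}; (7,9)→{4,9}; (8,7)→{1,7}; (9,5)→{5}. Safe: 3, 6, 8. Place at column 3.
Row 3: attacked by (1,1)→{1,3}; (2,3)→{2,3,4}; (7,9)→{5,9}; (8,7)→{2,7}; (9,5)→{5}. Blocked: 4. Safe: 6, 8. Place at column 6.
Row 4: attacked by (1,1)→{1,4}; (2,3)→{1,3,5}; (3,6)→{5,6,7}; (7,9)→{6,9}; (8,7)→{3,7}; (9,5)→{5}. Safe: 2, 8. Place at column 8.
Row 5: attacked by (1,1)→{1,5}; (2,3)→{3,6}; (3,6)→{4,6,8}; (4,8)→{7,8,9}; (7,9)→{7,9}; (8,7)→{4,7}; (9,5)→{1,5,9}. Safe: 2. Place at column 2.
Row 6: attacked by (1,1)→{1,6}; (2,3)→{3,7}; (3,6)→{3,6,9}; (4,8)→{6,8}; (5,2)→{1,2,3}; (7,9)→{8,9}; (8,7)→{5,7,9}; (9,5)→{2,5,8}. Blocked: 1. Safe: 4. Place at column 4.
Columns [1, 3, 6, 8, 2, 4, 9, 7, 5], r−c [0, -1, -3, -4, 3, 2, -2, 1, 4], r+c [2, 5, 9, 12, 7, 10, 16, 15, 14] are all distinct, so no two queens attack.

(1,1) (2,3) (3,6) (4,8) (5,2) (6,4) (7,9) (8,7) (9,5)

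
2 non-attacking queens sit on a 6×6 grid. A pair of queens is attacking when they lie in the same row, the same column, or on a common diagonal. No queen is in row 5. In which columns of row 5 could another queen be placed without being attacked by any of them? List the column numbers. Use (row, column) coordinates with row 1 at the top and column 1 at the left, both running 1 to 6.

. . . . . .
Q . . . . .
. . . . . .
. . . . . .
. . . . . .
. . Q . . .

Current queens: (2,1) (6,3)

(2,1) attacks row 5 at column 1 and diagonals 4.
(6,3) attacks row 5 at column 3 and diagonals 2, 4.
Attacked columns: {1, 2, 3, 4}. Safe: {5, 6}.

columns 5, 6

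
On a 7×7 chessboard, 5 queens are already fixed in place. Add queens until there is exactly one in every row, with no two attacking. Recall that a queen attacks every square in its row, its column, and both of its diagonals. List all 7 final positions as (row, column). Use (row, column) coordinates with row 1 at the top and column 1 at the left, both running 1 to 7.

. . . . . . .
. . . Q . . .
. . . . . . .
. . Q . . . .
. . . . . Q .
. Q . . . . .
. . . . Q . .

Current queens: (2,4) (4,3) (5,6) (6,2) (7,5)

(1,1) (2,4) (3,7) (4,3) (5,6) (6,2) (7,5)

Row 1: attacked by (2,4)→{3,4,5}; (4,3)→{3,6}; (5,6)→{2,6}; (6,2)→{2,7}; (7,5)→{5}. Safe: 1. Place at column 1.
Row 3: attacked by (1,1)→{1,3}; (2,4)→{3,4,5}; (4,3)→{2,3,4}; (5,6)→{4,6}; (6,2)→{2,5}; (7,5)→{1,5}. Safe: 7. Place at column 7.
Columns [1, 4, 7, 3, 6, 2, 5], r−c [0, -2, -4, 1, -1, 4, 2], r+c [2, 6, 10, 7, 11, 8, 12] are all distinct, so no two queens attack.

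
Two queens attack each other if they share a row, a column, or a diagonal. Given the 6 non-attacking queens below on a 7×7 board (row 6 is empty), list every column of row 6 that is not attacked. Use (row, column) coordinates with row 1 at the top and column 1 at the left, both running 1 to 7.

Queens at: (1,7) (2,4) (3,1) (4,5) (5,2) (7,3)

columns 6

(1,7) attacks row 6 at column 7 and diagonals 2.
(2,4) attacks row 6 at column 4.
(3,1) attacks row 6 at column 1 and diagonals 4.
(4,5) attacks row 6 at column 5 and diagonals 3, 7.
(5,2) attacks row 6 at column 2 and diagonals 1, 3.
(7,3) attacks row 6 at column 3 and diagonals 2, 4.
Attacked columns: {1, 2, 3, 4, 5, 7}. Safe: {6}.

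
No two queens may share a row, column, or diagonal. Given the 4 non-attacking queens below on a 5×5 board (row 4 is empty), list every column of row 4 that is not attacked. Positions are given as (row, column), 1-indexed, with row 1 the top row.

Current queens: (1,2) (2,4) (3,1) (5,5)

columns 3

(1,2) attacks row 4 at column 2 and diagonals 5.
(2,4) attacks row 4 at column 4 and diagonals 2.
(3,1) attacks row 4 at column 1 and diagonals 2.
(5,5) attacks row 4 at column 5 and diagonals 4.
Attacked columns: {1, 2, 4, 5}. Safe: {3}.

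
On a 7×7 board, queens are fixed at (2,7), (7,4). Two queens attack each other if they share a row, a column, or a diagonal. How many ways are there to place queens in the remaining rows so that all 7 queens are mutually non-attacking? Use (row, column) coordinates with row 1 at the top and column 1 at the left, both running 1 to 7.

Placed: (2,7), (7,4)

Branch on row 1: col 1 → 0; col 2 → 1; col 3 → 0; col 5 → 1.
Sum: 0 + 1 + 0 + 1 = 2.

2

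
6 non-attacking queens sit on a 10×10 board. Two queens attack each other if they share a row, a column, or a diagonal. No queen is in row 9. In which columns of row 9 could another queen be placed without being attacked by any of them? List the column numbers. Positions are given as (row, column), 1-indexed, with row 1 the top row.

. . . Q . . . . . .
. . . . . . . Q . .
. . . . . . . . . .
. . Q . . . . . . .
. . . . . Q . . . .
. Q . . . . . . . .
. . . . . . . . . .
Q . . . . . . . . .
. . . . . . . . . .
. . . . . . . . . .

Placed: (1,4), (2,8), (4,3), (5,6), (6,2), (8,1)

(1,4) attacks row 9 at column 4.
(2,8) attacks row 9 at column 8 and diagonals 1.
(4,3) attacks row 9 at column 3 and diagonals 8.
(5,6) attacks row 9 at column 6 and diagonals 2, 10.
(6,2) attacks row 9 at column 2 and diagonals 5.
(8,1) attacks row 9 at column 1 and diagonals 2.
Attacked columns: {1, 2, 3, 4, 5, 6, 8, 10}. Safe: {7, 9}.

columns 7, 9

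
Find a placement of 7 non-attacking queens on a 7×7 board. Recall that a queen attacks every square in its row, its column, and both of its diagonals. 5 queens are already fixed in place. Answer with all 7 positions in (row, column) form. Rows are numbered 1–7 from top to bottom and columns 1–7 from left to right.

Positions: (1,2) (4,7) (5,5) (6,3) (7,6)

Row 2: attacked by (1,2)→{1,2,3}; (4,7)→{5,7}; (5,5)→{2,5}; (6,3)→{3,7}; (7,6)→{1,6}. Safe: 4. Place at column 4.
Row 3: attacked by (1,2)→{2,4}; (2,4)→{3,4,5}; (4,7)→{6,7}; (5,5)→{3,5,7}; (6,3)→{3,6}; (7,6)→{2,6}. Safe: 1. Place at column 1.
Columns [2, 4, 1, 7, 5, 3, 6], r−c [-1, -2, 2, -3, 0, 3, 1], r+c [3, 6, 4, 11, 10, 9, 13] are all distinct, so no two queens attack.

(1,2) (2,4) (3,1) (4,7) (5,5) (6,3) (7,6)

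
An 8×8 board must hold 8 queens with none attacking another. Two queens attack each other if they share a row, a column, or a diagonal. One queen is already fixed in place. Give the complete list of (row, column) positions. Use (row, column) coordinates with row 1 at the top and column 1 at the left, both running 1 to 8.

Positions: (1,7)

(1,7) (2,5) (3,3) (4,1) (5,6) (6,8) (7,2) (8,4)

Row 2: attacked by (1,7)→{6,7,8}. Safe: 1, 2, 3, 4, 5. Place at column 5.
Row 3: attacked by (1,7)→{5,7}; (2,5)→{4,5,6}. Safe: 1, 2, 3, 8. Place at column 3.
Row 4: attacked by (1,7)→{4,7}; (2,5)→{3,5,7}; (3,3)→{2,3,4}. Safe: 1, 6, 8. Place at column 1.
Row 5: attacked by (1,7)→{3,7}; (2,5)→{2,5,8}; (3,3)→{1,3,5}; (4,1)→{1,2}. Safe: 4, 6. Place at column 6.
Row 6: attacked by (1,7)→{2,7}; (2,5)→{1,5}; (3,3)→{3,6}; (4,1)→{1,3}; (5,6)→{5,6,7}. Safe: 4, 8. Place at column 8.
Row 7: attacked by (1,7)→{1,7}; (2,5)→{5}; (3,3)→{3,7}; (4,1)→{1,4}; (5,6)→{4,6,8}; (6,8)→{7,8}. Safe: 2. Place at column 2.
Row 8: attacked by (1,7)→{7}; (2,5)→{5}; (3,3)→{3,8}; (4,1)→{1,5}; (5,6)→{3,6}; (6,8)→{6,8}; (7,2)→{1,2,3}. Safe: 4. Place at column 4.
Columns [7, 5, 3, 1, 6, 8, 2, 4], r−c [-6, -3, 0, 3, -1, -2, 5, 4], r+c [8, 7, 6, 5, 11, 14, 9, 12] are all distinct, so no two queens attack.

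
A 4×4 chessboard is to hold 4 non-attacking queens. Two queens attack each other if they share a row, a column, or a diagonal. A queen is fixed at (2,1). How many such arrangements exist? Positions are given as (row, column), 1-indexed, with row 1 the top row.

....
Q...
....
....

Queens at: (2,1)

1

Branch on row 1: col 3 → 1; col 4 → 0.
Sum: 1 + 0 = 1.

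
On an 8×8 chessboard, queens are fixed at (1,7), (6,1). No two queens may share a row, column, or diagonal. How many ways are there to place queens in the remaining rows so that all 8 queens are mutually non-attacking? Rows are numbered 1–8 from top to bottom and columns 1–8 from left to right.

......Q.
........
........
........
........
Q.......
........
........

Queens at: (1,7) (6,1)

Branch on row 2: col 2 → 0; col 3 → 1; col 4 → 2.
Sum: 0 + 1 + 2 = 3.

3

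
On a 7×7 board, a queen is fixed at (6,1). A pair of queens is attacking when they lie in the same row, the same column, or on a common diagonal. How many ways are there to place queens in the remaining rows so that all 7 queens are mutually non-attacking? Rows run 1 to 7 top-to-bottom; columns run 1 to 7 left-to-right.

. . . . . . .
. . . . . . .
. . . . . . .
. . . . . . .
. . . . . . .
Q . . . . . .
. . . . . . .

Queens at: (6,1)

Branch on row 1: col 2 → 1; col 3 → 1; col 4 → 2; col 5 → 2; col 7 → 1.
Sum: 1 + 1 + 2 + 2 + 1 = 7.

7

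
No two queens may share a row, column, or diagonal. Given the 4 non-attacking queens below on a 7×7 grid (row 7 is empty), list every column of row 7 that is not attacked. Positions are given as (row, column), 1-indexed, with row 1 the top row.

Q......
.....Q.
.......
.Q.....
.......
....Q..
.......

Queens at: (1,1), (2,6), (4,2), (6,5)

(1,1) attacks row 7 at column 1 and diagonals 7.
(2,6) attacks row 7 at column 6 and diagonals 1.
(4,2) attacks row 7 at column 2 and diagonals 5.
(6,5) attacks row 7 at column 5 and diagonals 4, 6.
Attacked columns: {1, 2, 4, 5, 6, 7}. Safe: {3}.

columns 3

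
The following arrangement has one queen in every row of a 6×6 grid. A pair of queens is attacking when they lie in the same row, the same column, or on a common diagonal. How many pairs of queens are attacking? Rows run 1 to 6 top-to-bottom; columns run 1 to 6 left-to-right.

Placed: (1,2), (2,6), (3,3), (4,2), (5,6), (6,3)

Same column: (1,2)–(4,2) (column 2); (2,6)–(5,6) (column 6); (3,3)–(6,3) (column 3).
Same diagonal: (1,2)–(5,6) (|1−5| = |2−6| = 4); (3,3)–(4,2) (|3−4| = |3−2| = 1).
Total attacking pairs: 5.

5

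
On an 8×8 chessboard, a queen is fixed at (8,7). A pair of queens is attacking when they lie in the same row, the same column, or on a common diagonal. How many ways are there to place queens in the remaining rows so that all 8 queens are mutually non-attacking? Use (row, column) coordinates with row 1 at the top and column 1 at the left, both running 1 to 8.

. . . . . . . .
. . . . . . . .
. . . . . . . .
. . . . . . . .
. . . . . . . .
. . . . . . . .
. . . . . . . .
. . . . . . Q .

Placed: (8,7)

Branch on row 1: col 1 → 0; col 2 → 0; col 3 → 0; col 4 → 3; col 5 → 3; col 6 → 2; col 8 → 0.
Sum: 0 + 0 + 0 + 3 + 3 + 2 + 0 = 8.

8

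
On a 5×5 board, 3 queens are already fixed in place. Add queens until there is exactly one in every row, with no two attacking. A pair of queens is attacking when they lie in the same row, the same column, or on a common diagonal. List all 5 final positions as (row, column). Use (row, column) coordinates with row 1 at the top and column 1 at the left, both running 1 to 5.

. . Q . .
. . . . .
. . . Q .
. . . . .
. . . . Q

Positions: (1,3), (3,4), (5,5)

(1,3) (2,1) (3,4) (4,2) (5,5)

Row 2: attacked by (1,3)→{2,3,4}; (3,4)→{3,4,5}; (5,5)→{2,5}. Safe: 1. Place at column 1.
Row 4: attacked by (1,3)→{3}; (2,1)→{1,3}; (3,4)→{3,4,5}; (5,5)→{4,5}. Safe: 2. Place at column 2.
Columns [3, 1, 4, 2, 5], r−c [-2, 1, -1, 2, 0], r+c [4, 3, 7, 6, 10] are all distinct, so no two queens attack.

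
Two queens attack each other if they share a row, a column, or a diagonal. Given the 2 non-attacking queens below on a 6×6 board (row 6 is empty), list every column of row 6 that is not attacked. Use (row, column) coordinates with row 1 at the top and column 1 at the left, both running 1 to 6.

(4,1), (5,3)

columns 5, 6

(4,1) attacks row 6 at column 1 and diagonals 3.
(5,3) attacks row 6 at column 3 and diagonals 2, 4.
Attacked columns: {1, 2, 3, 4}. Safe: {5, 6}.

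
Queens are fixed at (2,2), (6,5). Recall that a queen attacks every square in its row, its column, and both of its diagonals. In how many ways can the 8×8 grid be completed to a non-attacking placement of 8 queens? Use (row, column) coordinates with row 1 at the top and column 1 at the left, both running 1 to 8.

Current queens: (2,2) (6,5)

Branch on row 1: col 4 → 0; col 6 → 1; col 7 → 1; col 8 → 1.
Sum: 0 + 1 + 1 + 1 = 3.

3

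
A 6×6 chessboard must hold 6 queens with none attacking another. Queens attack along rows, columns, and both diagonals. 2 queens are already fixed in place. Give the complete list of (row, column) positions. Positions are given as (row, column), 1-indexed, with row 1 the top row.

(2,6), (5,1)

Row 1: attacked by (2,6)→{5,6}; (5,1)→{1,5}. Safe: 2, 3, 4. Place at column 3.
Row 3: attacked by (1,3)→{1,3,5}; (2,6)→{5,6}; (5,1)→{1,3}. Safe: 2, 4. Place at column 2.
Row 4: attacked by (1,3)→{3,6}; (2,6)→{4,6}; (3,2)→{1,2,3}; (5,1)→{1,2}. Safe: 5. Place at column 5.
Row 6: attacked by (1,3)→{3}; (2,6)→{2,6}; (3,2)→{2,5}; (4,5)→{3,5}; (5,1)→{1,2}. Safe: 4. Place at column 4.
Columns [3, 6, 2, 5, 1, 4], r−c [-2, -4, 1, -1, 4, 2], r+c [4, 8, 5, 9, 6, 10] are all distinct, so no two queens attack.

(1,3) (2,6) (3,2) (4,5) (5,1) (6,4)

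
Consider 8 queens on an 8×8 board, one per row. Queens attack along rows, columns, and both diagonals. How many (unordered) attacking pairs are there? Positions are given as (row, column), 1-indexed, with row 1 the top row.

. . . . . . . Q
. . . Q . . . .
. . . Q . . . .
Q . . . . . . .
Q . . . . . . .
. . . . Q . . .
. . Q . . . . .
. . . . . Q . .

4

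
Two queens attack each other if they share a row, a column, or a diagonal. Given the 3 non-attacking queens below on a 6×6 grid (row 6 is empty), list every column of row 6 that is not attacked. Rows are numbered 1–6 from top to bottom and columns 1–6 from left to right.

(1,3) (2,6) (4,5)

(1,3) attacks row 6 at column 3.
(2,6) attacks row 6 at column 6 and diagonals 2.
(4,5) attacks row 6 at column 5 and diagonals 3.
Attacked columns: {2, 3, 5, 6}. Safe: {1, 4}.

columns 1, 4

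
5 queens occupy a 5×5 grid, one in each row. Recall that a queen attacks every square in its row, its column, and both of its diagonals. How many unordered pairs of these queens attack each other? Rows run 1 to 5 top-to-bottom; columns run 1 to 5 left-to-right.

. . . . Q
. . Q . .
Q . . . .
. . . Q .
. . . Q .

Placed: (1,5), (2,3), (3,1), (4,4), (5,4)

1

Same column: (4,4)–(5,4) (column 4).
Total attacking pairs: 1.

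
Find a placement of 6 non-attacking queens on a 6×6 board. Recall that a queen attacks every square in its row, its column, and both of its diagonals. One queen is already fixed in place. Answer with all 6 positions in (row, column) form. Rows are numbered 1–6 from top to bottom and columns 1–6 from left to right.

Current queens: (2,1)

(1,4) (2,1) (3,5) (4,2) (5,6) (6,3)

Row 1: attacked by (2,1)→{1,2}. Safe: 3, 4, 5, 6. Place at column 4.
Row 3: attacked by (1,4)→{2,4,6}; (2,1)→{1,2}. Safe: 3, 5. Place at column 5.
Row 4: attacked by (1,4)→{1,4}; (2,1)→{1,3}; (3,5)→{4,5,6}. Safe: 2. Place at column 2.
Row 5: attacked by (1,4)→{4}; (2,1)→{1,4}; (3,5)→{3,5}; (4,2)→{1,2,3}. Safe: 6. Place at column 6.
Row 6: attacked by (1,4)→{4}; (2,1)→{1,5}; (3,5)→{2,5}; (4,2)→{2,4}; (5,6)→{5,6}. Safe: 3. Place at column 3.
Columns [4, 1, 5, 2, 6, 3], r−c [-3, 1, -2, 2, -1, 3], r+c [5, 3, 8, 6, 11, 9] are all distinct, so no two queens attack.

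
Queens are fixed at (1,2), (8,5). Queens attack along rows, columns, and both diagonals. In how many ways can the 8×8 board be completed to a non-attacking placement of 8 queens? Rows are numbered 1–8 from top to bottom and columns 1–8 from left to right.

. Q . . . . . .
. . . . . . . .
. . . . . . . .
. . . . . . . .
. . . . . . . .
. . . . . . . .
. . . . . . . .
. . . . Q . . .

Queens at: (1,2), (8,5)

3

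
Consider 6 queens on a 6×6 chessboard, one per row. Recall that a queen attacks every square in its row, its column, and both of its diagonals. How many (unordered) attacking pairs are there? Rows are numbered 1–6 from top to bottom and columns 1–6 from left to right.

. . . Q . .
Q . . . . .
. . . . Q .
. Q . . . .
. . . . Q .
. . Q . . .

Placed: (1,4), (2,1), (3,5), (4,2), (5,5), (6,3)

1

Same column: (3,5)–(5,5) (column 5).
Total attacking pairs: 1.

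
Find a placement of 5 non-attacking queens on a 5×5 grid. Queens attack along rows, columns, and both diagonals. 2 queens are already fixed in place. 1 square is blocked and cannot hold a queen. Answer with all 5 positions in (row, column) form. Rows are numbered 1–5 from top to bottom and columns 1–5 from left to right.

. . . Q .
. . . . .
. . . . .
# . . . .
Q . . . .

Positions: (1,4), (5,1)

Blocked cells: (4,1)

(1,4) (2,2) (3,5) (4,3) (5,1)

Row 2: attacked by (1,4)→{3,4,5}; (5,1)→{1,4}. Safe: 2. Place at column 2.
Row 3: attacked by (1,4)→{2,4}; (2,2)→{1,2,3}; (5,1)→{1,3}. Safe: 5. Place at column 5.
Row 4: attacked by (1,4)→{1,4}; (2,2)→{2,4}; (3,5)→{4,5}; (5,1)→{1,2}. Blocked: 1. Safe: 3. Place at column 3.
Columns [4, 2, 5, 3, 1], r−c [-3, 0, -2, 1, 4], r+c [5, 4, 8, 7, 6] are all distinct, so no two queens attack.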